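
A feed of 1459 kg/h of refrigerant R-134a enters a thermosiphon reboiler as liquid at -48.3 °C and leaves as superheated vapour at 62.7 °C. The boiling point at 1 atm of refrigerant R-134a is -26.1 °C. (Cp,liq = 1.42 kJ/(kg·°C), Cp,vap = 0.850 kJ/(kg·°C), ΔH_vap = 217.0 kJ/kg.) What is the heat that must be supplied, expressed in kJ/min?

Q = 7880 kJ/min

liquid -48.3→-26.1 °C: 31.524 kJ/kg
vaporisation at -26.1 °C: 217 kJ/kg
vapour -26.1→62.7 °C: 75.48 kJ/kg
Δh = 31.524 + 217 + 75.48 = 324 kJ/kg
Q = ṁ·Δh = 1459 kg/h × 324 kJ/kg = 472720 kJ/h
|Q| = 131.31 kW = 7878.7 kJ/min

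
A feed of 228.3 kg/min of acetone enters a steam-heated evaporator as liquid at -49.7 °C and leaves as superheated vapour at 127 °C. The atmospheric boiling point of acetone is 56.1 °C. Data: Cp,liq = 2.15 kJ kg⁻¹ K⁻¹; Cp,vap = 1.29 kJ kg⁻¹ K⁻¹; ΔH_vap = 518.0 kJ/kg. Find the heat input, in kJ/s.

liquid -49.7→56.1 °C: 227.47 kJ/kg
vaporisation at 56.1 °C: 518 kJ/kg
vapour 56.1→127 °C: 91.461 kJ/kg
Δh = 227.47 + 518 + 91.461 = 836.93 kJ/kg
Q = ṁ·Δh = 228.3 kg/min × 836.93 kJ/kg = 191070 kJ/min
|Q| = 3184.5 kW

Q = 3180 kJ/s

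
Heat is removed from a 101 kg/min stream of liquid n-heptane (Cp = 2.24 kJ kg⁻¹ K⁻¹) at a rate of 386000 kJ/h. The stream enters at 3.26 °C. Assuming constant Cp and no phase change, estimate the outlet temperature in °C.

Q = 386000 kJ/h = 6433.3 kJ/min
ΔT = Q/(ṁ·Cp) = 6433.3/(101×2.24) = 28.436 K
T_out = 3.26 − 28.436 = -25.176 °C

T_out = -25.2 °C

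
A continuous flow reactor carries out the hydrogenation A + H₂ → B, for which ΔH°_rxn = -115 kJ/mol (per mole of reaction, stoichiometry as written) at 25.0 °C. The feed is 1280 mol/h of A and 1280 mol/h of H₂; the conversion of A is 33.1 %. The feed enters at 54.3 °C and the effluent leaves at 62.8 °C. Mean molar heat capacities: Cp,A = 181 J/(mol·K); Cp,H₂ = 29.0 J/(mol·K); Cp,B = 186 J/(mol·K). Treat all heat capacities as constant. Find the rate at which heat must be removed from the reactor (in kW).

Extent of reaction ξ = 0.331 × 1280 = 423.68 mol/h
Reaction term: ξ·ΔH°_rxn = 423.68 × -115 = -48723 kJ/h
Sensible, feed 54.3→25 °C: -7875.8 kJ/h
Outlet flows (mol/h): A 856.32, H₂ 856.32, B 423.68
Sensible, products 25→62.8 °C: 9776.3 kJ/h
Q = ΔH = -46823 kJ/h = -13.006 kW
Heat removed = 13.006 kW

Q_out = 13.0 kW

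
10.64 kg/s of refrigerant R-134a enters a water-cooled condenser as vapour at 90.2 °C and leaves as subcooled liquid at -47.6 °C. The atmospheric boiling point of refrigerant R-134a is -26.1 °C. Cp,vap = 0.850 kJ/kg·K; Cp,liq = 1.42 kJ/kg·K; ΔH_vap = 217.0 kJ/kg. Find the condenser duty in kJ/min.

Q_c = 221000 kJ/min

vapour 90.2→-26.1 °C: -98.855 kJ/kg
condensation at -26.1 °C: -217 kJ/kg
liquid -26.1→-47.6 °C: -30.53 kJ/kg
Δh = -98.855 + -217 + -30.53 = -346.38 kJ/kg
Q = ṁ·Δh = 10.64 kg/s × -346.38 kJ/kg = -3685.5 kJ/s
|Q| = 3685.5 kW = 221130 kJ/min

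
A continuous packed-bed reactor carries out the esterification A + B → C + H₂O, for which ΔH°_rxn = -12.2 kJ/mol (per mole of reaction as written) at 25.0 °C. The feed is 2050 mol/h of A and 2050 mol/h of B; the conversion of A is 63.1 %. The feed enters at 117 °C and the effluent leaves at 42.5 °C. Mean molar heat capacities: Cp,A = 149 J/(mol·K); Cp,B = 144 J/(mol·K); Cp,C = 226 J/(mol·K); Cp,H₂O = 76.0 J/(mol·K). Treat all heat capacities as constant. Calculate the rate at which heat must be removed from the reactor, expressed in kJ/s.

Q_out = 16.8 kJ/s

Extent of reaction ξ = 0.631 × 2050 = 1293.5 mol/h
Reaction term: ξ·ΔH°_rxn = 1293.5 × -12.2 = -15781 kJ/h
Sensible, feed 117→25 °C: -55260 kJ/h
Outlet flows (mol/h): A 756.45, B 756.45, C 1293.5, H₂O 1293.5
Sensible, products 25→42.5 °C: 10715 kJ/h
Q = ΔH = -60326 kJ/h = -16.757 kW
Heat removed = 16.757 kJ/s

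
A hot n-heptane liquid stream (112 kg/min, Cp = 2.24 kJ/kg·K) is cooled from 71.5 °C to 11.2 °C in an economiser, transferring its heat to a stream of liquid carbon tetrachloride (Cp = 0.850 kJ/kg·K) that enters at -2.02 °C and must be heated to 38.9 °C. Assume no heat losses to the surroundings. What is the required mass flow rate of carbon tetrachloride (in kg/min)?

ṁ_c = 435 kg/min

Heat released by hot stream: Q = 112 × 2.24 × (71.5 − 11.2) = 15128 kJ/min
Energy balance on cold side (adiabatic exchanger): Q = ṁ_c·Cp_c·(T_c,out − T_c,in)
ṁ_c = 15128 / [0.850 × (38.9 − -2.02)] = 434.94 kg/min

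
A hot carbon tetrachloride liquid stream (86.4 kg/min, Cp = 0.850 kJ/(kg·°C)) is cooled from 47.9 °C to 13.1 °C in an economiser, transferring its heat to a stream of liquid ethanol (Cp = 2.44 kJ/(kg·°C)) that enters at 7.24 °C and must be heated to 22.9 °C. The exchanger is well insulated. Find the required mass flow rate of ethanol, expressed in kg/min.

Heat released by hot stream: Q = 86.4 × 0.850 × (47.9 − 13.1) = 2555.7 kJ/min
Energy balance on cold side (adiabatic exchanger): Q = ṁ_c·Cp_c·(T_c,out − T_c,in)
ṁ_c = 2555.7 / [2.44 × (22.9 − 7.24)] = 66.885 kg/min

ṁ_c = 66.9 kg/min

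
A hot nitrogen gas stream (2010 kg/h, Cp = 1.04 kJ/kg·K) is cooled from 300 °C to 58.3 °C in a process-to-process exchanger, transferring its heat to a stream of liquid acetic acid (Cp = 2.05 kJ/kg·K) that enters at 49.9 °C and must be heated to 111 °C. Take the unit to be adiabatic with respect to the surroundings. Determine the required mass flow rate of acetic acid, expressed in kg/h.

Heat released by hot stream: Q = 2010 × 1.04 × (300 − 58.3) = 505250 kJ/h
Energy balance on cold side (adiabatic exchanger): Q = ṁ_c·Cp_c·(T_c,out − T_c,in)
ṁ_c = 505250 / [2.05 × (111 − 49.9)] = 4033.8 kg/h

ṁ_c = 4030 kg/h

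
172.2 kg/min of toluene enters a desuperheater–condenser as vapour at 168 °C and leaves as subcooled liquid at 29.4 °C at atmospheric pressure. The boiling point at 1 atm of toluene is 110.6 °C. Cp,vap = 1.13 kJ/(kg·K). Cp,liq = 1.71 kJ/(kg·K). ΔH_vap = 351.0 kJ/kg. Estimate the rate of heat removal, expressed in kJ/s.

vapour 168→110.6 °C: -64.862 kJ/kg
condensation at 110.6 °C: -351 kJ/kg
liquid 110.6→29.4 °C: -138.85 kJ/kg
Δh = -64.862 + -351 + -138.85 = -554.71 kJ/kg
Q = ṁ·Δh = 172.2 kg/min × -554.71 kJ/kg = -95522 kJ/min
|Q| = 1592 kW

Q_c = 1590 kJ/s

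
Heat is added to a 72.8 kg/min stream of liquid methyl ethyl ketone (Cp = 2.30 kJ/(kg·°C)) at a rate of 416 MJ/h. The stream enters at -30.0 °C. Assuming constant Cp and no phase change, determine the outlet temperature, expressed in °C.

T_out = 11.4 °C

Q = 416 MJ/h = 6933.3 kJ/min
ΔT = Q/(ṁ·Cp) = 6933.3/(72.8×2.30) = 41.408 K
T_out = -30.0 + 41.408 = 11.408 °C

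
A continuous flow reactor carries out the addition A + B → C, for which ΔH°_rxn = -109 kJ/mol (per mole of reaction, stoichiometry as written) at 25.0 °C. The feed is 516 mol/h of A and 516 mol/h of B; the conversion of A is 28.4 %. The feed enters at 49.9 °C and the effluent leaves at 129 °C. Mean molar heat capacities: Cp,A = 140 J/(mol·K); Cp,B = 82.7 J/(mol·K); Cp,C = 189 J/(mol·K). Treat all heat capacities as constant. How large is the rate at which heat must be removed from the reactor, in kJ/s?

Q_out = 2.05 kJ/s

Extent of reaction ξ = 0.284 × 516 = 146.54 mol/h
Reaction term: ξ·ΔH°_rxn = 146.54 × -109 = -15973 kJ/h
Sensible, feed 49.9→25 °C: -2861.3 kJ/h
Outlet flows (mol/h): A 369.46, B 369.46, C 146.54
Sensible, products 25→129 °C: 11437 kJ/h
Q = ΔH = -7397.3 kJ/h = -2.0548 kW
Heat removed = 2.0548 kJ/s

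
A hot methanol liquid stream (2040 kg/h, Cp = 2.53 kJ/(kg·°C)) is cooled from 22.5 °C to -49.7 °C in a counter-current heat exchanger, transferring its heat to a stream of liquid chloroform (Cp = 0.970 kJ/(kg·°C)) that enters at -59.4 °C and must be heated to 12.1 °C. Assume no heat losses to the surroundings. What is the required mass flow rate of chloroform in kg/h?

ṁ_c = 5370 kg/h

Heat released by hot stream: Q = 2040 × 2.53 × (22.5 − -49.7) = 372640 kJ/h
Energy balance on cold side (adiabatic exchanger): Q = ṁ_c·Cp_c·(T_c,out − T_c,in)
ṁ_c = 372640 / [0.970 × (12.1 − -59.4)] = 5372.9 kg/h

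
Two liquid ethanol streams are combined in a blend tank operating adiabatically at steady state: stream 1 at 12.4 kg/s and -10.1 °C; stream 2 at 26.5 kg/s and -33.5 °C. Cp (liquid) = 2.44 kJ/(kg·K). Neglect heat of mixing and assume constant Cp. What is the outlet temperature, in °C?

T_out = -26.0 °C

Adiabatic, steady state ⇒ Σ ṁᵢCp,ᵢ(T_out − Tᵢ) = 0
Σ ṁᵢCp,ᵢTᵢ = 12.4×2.44×-10.1 + 26.5×2.44×-33.5 = -2471.7
Σ ṁᵢCp,ᵢ = 12.4×2.44 + 26.5×2.44 = 94.916
T_out = -2471.7 / 94.916 = -26.041 °C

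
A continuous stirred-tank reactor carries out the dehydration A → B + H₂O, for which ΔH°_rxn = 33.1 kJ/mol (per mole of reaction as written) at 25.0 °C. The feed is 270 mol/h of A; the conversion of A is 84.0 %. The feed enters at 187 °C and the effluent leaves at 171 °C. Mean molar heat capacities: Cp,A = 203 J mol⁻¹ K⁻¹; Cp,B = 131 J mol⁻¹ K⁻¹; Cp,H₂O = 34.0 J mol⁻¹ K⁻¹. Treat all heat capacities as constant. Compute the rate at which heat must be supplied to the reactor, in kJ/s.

Q_in = 1.49 kJ/s

Extent of reaction ξ = 0.840 × 270 = 226.8 mol/h
Reaction term: ξ·ΔH°_rxn = 226.8 × 33.1 = 7507.1 kJ/h
Sensible, feed 187→25 °C: -8879.2 kJ/h
Outlet flows (mol/h): A 43.2, B 226.8, H₂O 226.8
Sensible, products 25→171 °C: 6744 kJ/h
Q = ΔH = 5371.8 kJ/h = 1.4922 kW
Heat supplied = 1.4922 kJ/s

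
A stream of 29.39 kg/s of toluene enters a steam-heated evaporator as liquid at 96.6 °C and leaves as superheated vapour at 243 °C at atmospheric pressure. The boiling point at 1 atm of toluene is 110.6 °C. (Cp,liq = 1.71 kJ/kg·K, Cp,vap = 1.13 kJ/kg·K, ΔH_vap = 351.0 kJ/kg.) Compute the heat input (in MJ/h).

Q = 55500 MJ/h

liquid 96.6→110.6 °C: 23.94 kJ/kg
vaporisation at 110.6 °C: 351 kJ/kg
vapour 110.6→243 °C: 149.61 kJ/kg
Δh = 23.94 + 351 + 149.61 = 524.55 kJ/kg
Q = ṁ·Δh = 29.39 kg/s × 524.55 kJ/kg = 15417 kJ/s
|Q| = 15417 kW = 55500 MJ/h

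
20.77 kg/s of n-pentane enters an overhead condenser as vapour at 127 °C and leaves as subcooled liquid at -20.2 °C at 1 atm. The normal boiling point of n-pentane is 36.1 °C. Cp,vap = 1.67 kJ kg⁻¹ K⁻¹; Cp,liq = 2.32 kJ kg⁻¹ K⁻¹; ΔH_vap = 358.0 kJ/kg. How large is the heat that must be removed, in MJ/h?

Q_c = 47900 MJ/h

vapour 127→36.1 °C: -151.8 kJ/kg
condensation at 36.1 °C: -358 kJ/kg
liquid 36.1→-20.2 °C: -130.62 kJ/kg
Δh = -151.8 + -358 + -130.62 = -640.42 kJ/kg
Q = ṁ·Δh = 20.77 kg/s × -640.42 kJ/kg = -13302 kJ/s
|Q| = 13302 kW = 47885 MJ/h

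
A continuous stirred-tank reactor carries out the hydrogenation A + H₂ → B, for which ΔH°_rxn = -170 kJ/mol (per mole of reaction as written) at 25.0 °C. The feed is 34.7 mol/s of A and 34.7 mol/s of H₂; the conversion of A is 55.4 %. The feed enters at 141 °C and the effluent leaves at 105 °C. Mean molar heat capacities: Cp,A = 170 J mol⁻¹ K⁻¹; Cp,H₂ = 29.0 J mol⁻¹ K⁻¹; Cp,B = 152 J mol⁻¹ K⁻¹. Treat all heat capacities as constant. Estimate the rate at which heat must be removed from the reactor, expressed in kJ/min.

Extent of reaction ξ = 0.554 × 34.7 = 19.224 mol/s
Reaction term: ξ·ΔH°_rxn = 19.224 × -170 = -3268 kJ/s
Sensible, feed 141→25 °C: -801.01 kJ/s
Outlet flows (mol/s): A 15.476, H₂ 15.476, B 19.224
Sensible, products 25→105 °C: 480.14 kJ/s
Q = ΔH = -3588.9 kJ/s = -3588.9 kW
Heat removed = 215340 kJ/min

Q_out = 215000 kJ/min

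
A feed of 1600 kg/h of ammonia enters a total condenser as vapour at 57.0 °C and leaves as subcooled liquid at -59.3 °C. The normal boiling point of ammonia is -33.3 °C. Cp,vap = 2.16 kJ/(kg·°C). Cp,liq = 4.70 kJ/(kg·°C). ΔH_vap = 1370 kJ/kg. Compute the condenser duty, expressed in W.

vapour 57.0→-33.3 °C: -195.05 kJ/kg
condensation at -33.3 °C: -1370 kJ/kg
liquid -33.3→-59.3 °C: -122.2 kJ/kg
Δh = -195.05 + -1370 + -122.2 = -1687.2 kJ/kg
Q = ṁ·Δh = 1600 kg/h × -1687.2 kJ/kg = -2.6996e+06 kJ/h
|Q| = 749.89 kW = 749890 W

Q_c = 750000 W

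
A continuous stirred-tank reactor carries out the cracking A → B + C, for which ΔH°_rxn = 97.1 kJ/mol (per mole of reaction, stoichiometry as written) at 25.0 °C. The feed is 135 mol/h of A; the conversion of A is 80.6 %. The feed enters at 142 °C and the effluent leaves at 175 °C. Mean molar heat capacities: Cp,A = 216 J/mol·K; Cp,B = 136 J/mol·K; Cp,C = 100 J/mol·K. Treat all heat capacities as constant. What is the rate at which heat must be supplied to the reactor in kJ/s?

Q_in = 3.29 kJ/s

Extent of reaction ξ = 0.806 × 135 = 108.81 mol/h
Reaction term: ξ·ΔH°_rxn = 108.81 × 97.1 = 10565 kJ/h
Sensible, feed 142→25 °C: -3411.7 kJ/h
Outlet flows (mol/h): A 26.19, B 108.81, C 108.81
Sensible, products 25→175 °C: 4700.4 kJ/h
Q = ΔH = 11854 kJ/h = 3.2928 kW
Heat supplied = 3.2928 kJ/s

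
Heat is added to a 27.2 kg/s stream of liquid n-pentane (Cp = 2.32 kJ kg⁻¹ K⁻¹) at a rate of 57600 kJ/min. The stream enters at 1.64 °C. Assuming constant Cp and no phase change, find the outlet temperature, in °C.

Q = 57600 kJ/min = 960 kJ/s
ΔT = Q/(ṁ·Cp) = 960/(27.2×2.32) = 15.213 K
T_out = 1.64 + 15.213 = 16.853 °C

T_out = 16.9 °C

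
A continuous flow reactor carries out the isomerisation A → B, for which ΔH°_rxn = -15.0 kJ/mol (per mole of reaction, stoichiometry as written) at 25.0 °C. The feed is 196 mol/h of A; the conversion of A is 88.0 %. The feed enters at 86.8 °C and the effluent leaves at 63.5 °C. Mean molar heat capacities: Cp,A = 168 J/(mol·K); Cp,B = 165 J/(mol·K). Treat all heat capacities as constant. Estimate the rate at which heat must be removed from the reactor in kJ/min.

Extent of reaction ξ = 0.880 × 196 = 172.48 mol/h
Reaction term: ξ·ΔH°_rxn = 172.48 × -15.0 = -2587.2 kJ/h
Sensible, feed 86.8→25 °C: -2035 kJ/h
Outlet flows (mol/h): A 23.52, B 172.48
Sensible, products 25→63.5 °C: 1247.8 kJ/h
Q = ΔH = -3374.3 kJ/h = -0.93732 kW
Heat removed = 56.239 kJ/min

Q_out = 56.2 kJ/min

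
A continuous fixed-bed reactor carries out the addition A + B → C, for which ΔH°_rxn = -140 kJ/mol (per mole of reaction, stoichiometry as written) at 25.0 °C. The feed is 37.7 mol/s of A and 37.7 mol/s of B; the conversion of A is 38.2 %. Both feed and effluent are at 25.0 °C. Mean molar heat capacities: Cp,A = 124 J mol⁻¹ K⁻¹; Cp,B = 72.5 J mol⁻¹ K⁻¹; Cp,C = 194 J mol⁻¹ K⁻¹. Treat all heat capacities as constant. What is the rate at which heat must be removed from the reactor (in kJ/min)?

Q_out = 121000 kJ/min

Extent of reaction ξ = 0.382 × 37.7 = 14.401 mol/s
Reaction term: ξ·ΔH°_rxn = 14.401 × -140 = -2016.2 kJ/s
Q = ΔH = -2016.2 kJ/s = -2016.2 kW
Heat removed = 120970 kJ/min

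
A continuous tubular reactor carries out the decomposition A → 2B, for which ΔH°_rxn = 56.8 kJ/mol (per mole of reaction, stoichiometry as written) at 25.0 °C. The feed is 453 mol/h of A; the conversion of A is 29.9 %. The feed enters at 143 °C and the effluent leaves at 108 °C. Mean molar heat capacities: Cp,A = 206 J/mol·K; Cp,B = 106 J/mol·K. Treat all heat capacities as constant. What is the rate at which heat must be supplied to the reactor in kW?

Q_in = 1.25 kW

Extent of reaction ξ = 0.299 × 453 = 135.45 mol/h
Reaction term: ξ·ΔH°_rxn = 135.45 × 56.8 = 7693.4 kJ/h
Sensible, feed 143→25 °C: -11012 kJ/h
Outlet flows (mol/h): A 317.55, B 270.89
Sensible, products 25→108 °C: 7812.8 kJ/h
Q = ΔH = 4494.7 kJ/h = 1.2485 kW
Heat supplied = 1.2485 kW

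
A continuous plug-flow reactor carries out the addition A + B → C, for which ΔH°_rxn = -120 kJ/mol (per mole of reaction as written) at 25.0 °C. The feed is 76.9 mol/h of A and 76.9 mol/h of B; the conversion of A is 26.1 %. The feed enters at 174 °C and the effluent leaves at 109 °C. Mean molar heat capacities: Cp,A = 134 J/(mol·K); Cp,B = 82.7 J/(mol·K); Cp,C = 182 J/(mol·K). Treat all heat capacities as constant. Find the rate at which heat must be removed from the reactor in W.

Extent of reaction ξ = 0.261 × 76.9 = 20.071 mol/h
Reaction term: ξ·ΔH°_rxn = 20.071 × -120 = -2408.5 kJ/h
Sensible, feed 174→25 °C: -2483 kJ/h
Outlet flows (mol/h): A 56.829, B 56.829, C 20.071
Sensible, products 25→109 °C: 1341.3 kJ/h
Q = ΔH = -3550.2 kJ/h = -0.98616 kW
Heat removed = 986.16 W

Q_out = 986 W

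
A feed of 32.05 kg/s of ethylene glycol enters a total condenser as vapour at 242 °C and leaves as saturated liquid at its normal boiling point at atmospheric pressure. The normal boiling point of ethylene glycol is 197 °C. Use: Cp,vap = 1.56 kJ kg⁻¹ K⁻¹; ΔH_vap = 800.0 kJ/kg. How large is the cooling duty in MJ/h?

vapour 242→197 °C: -70.2 kJ/kg
condensation at 197 °C: -800 kJ/kg
Δh = -70.2 + -800 = -870.2 kJ/kg
Q = ṁ·Δh = 32.05 kg/s × -870.2 kJ/kg = -27890 kJ/s
|Q| = 27890 kW = 100400 MJ/h

Q_c = 100000 MJ/h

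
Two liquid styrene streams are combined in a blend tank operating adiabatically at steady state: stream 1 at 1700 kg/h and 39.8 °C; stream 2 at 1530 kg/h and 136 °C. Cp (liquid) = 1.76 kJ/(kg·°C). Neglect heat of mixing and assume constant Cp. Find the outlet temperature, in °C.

T_out = 85.4 °C

No heat crosses the boundary, so H_out = H_in.
Σ ṁᵢCp,ᵢTᵢ = 1700×1.76×39.8 + 1530×1.76×136 = 485300
Σ ṁᵢCp,ᵢ = 1700×1.76 + 1530×1.76 = 5684.8
T_out = 485300 / 5684.8 = 85.368 °C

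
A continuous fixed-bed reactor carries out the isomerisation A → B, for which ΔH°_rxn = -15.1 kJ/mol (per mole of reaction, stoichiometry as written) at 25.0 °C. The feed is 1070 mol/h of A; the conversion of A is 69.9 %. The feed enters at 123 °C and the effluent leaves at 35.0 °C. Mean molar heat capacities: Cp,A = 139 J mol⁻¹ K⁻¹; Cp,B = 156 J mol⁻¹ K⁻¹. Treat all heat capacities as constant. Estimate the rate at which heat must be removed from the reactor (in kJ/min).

Q_out = 404 kJ/min

Extent of reaction ξ = 0.699 × 1070 = 747.93 mol/h
Reaction term: ξ·ΔH°_rxn = 747.93 × -15.1 = -11294 kJ/h
Sensible, feed 123→25 °C: -14576 kJ/h
Outlet flows (mol/h): A 322.07, B 747.93
Sensible, products 25→35.0 °C: 1614.4 kJ/h
Q = ΔH = -24255 kJ/h = -6.7375 kW
Heat removed = 404.25 kJ/min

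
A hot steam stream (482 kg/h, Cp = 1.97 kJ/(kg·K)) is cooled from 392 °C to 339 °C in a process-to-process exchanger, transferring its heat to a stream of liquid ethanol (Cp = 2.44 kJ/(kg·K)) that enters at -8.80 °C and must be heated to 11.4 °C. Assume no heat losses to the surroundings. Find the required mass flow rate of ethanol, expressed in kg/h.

ṁ_c = 1020 kg/h

Heat released by hot stream: Q = 482 × 1.97 × (392 − 339) = 50326 kJ/h
Energy balance on cold side (adiabatic exchanger): Q = ṁ_c·Cp_c·(T_c,out − T_c,in)
ṁ_c = 50326 / [2.44 × (11.4 − -8.80)] = 1021.1 kg/h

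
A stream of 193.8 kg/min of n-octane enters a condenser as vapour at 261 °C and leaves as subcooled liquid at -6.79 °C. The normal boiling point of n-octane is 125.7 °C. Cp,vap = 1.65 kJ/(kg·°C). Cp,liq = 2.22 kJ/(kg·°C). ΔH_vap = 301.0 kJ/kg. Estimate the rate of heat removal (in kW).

vapour 261→125.7 °C: -223.25 kJ/kg
condensation at 125.7 °C: -301 kJ/kg
liquid 125.7→-6.79 °C: -294.13 kJ/kg
Δh = -223.25 + -301 + -294.13 = -818.37 kJ/kg
Q = ṁ·Δh = 193.8 kg/min × -818.37 kJ/kg = -158600 kJ/min
|Q| = 2643.3 kW

Q_c = 2640 kW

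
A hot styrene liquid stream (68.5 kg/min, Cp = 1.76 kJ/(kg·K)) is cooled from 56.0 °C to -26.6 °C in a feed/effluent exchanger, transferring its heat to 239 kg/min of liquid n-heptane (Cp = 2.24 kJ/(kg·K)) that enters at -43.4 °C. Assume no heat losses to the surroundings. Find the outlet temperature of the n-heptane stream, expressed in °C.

T_c,out = -24.8 °C

Heat released by hot stream: Q = 68.5 × 1.76 × (56.0 − -26.6) = 9958.3 kJ/min
Energy balance on cold side (adiabatic exchanger): Q = ṁ_c·Cp_c·(T_c,out − T_c,in)
T_c,out = -43.4 + 9958.3/(239 × 2.24) = -24.799 °C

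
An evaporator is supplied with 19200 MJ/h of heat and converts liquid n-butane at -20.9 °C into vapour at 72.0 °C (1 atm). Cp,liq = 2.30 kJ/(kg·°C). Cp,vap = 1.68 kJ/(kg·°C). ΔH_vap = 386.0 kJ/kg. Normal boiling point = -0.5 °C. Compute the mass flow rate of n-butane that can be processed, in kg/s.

ṁ = 9.61 kg/s

Δh = 2.30×(-0.5−-20.9) + 386.0 + 1.68×(72.0−-0.5) = 554.72 kJ/kg
Q = 19200 MJ/h = 5333.3 kJ/s = 5333.3 kJ/s
ṁ = Q/Δh = 5333.3 / 554.72 = 9.6145 kg/s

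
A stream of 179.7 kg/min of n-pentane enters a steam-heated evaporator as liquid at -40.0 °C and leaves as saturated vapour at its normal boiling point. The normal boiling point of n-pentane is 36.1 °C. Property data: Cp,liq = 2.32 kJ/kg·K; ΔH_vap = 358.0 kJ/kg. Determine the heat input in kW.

Q = 1600 kW

liquid -40.0→36.1 °C: 176.55 kJ/kg
vaporisation at 36.1 °C: 358 kJ/kg
Δh = 176.55 + 358 = 534.55 kJ/kg
Q = ṁ·Δh = 179.7 kg/min × 534.55 kJ/kg = 96059 kJ/min
|Q| = 1601 kW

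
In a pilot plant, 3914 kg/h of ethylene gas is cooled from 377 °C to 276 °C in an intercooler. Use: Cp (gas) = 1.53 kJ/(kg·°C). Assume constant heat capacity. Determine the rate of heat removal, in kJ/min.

Q_c = 10100 kJ/min

Q = ṁ·Cp·ΔT = 3914 × 1.53 × (276 − 377) = -604830 kJ/h
Converting: 604830 / 3600 s = 168.01 kW
Cooling duty = 10081 kJ/min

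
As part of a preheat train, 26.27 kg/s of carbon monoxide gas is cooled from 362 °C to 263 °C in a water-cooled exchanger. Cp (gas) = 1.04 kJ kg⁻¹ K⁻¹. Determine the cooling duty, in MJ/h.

Q_c = 9740 MJ/h

Q = ṁ·Cp·ΔT = 26.27 × 1.04 × (263 − 362) = -2704.8 kJ/s
Cooling duty = 9737.1 MJ/h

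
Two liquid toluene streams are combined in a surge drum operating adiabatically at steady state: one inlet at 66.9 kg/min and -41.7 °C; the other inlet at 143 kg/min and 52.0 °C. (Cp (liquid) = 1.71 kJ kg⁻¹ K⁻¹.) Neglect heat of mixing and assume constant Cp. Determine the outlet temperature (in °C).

T_out = 22.1 °C

Adiabatic, steady state ⇒ Σ ṁᵢCp,ᵢ(T_out − Tᵢ) = 0
T_out = Σ ṁᵢCp,ᵢTᵢ / Σ ṁᵢCp,ᵢ
      = 7945.1 / 358.93 = 22.136 °C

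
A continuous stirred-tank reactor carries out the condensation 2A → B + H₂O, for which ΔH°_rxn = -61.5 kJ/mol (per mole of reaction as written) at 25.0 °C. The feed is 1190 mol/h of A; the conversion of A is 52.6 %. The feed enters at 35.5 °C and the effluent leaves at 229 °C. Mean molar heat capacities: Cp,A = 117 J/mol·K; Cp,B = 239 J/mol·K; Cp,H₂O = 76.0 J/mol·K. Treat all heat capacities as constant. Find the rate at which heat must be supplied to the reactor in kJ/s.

Q_in = 3.57 kJ/s

Extent of reaction ξ = 0.526 × 1190 / 2 = 312.97 mol/h
Reaction term: ξ·ΔH°_rxn = 312.97 × -61.5 = -19248 kJ/h
Sensible, feed 35.5→25 °C: -1461.9 kJ/h
Outlet flows (mol/h): A 564.06, B 312.97, H₂O 312.97
Sensible, products 25→229 °C: 33574 kJ/h
Q = ΔH = 12865 kJ/h = 3.5736 kW
Heat supplied = 3.5736 kJ/s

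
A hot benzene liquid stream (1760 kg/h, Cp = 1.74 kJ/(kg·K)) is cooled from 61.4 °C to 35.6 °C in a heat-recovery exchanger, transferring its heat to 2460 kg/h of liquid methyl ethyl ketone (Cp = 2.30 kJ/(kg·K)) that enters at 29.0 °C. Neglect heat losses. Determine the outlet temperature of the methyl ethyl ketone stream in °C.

Heat released by hot stream: Q = 1760 × 1.74 × (61.4 − 35.6) = 79010 kJ/h
Energy balance on cold side (adiabatic exchanger): Q = ṁ_c·Cp_c·(T_c,out − T_c,in)
T_c,out = 29.0 + 79010/(2460 × 2.30) = 42.964 °C

T_c,out = 43.0 °C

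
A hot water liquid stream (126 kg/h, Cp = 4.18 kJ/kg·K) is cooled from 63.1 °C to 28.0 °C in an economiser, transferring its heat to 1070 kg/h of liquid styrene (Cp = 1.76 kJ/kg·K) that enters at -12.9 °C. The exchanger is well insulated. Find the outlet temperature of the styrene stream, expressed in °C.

T_c,out = -3.08 °C

Heat released by hot stream: Q = 126 × 4.18 × (63.1 − 28.0) = 18486 kJ/h
Energy balance on cold side (adiabatic exchanger): Q = ṁ_c·Cp_c·(T_c,out − T_c,in)
T_c,out = -12.9 + 18486/(1070 × 1.76) = -3.0835 °C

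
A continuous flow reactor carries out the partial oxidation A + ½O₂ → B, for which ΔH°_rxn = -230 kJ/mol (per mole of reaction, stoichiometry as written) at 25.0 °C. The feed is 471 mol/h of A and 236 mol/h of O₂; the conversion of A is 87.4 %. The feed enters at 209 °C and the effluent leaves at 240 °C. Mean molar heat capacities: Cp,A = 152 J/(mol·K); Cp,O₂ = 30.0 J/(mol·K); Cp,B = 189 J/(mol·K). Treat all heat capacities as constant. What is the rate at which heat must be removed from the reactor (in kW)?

Extent of reaction ξ = 0.874 × 471 = 411.65 mol/h
Reaction term: ξ·ΔH°_rxn = 411.65 × -230 = -94680 kJ/h
Sensible, feed 209→25 °C: -14476 kJ/h
Outlet flows (mol/h): A 59.346, O₂ 30.173, B 411.65
Sensible, products 25→240 °C: 18862 kJ/h
Q = ΔH = -90294 kJ/h = -25.082 kW
Heat removed = 25.082 kW

Q_out = 25.1 kW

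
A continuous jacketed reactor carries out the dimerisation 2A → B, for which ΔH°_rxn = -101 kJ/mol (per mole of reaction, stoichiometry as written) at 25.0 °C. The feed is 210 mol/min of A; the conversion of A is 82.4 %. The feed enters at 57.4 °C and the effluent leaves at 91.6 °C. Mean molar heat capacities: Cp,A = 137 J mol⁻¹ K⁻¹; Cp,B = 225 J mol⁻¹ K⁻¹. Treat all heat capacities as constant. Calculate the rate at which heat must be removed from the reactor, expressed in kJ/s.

Extent of reaction ξ = 0.824 × 210 / 2 = 86.52 mol/min
Reaction term: ξ·ΔH°_rxn = 86.52 × -101 = -8738.5 kJ/min
Sensible, feed 57.4→25 °C: -932.15 kJ/min
Outlet flows (mol/min): A 36.96, B 86.52
Sensible, products 25→91.6 °C: 1633.7 kJ/min
Q = ΔH = -8036.9 kJ/min = -133.95 kW
Heat removed = 133.95 kJ/s

Q_out = 134 kJ/s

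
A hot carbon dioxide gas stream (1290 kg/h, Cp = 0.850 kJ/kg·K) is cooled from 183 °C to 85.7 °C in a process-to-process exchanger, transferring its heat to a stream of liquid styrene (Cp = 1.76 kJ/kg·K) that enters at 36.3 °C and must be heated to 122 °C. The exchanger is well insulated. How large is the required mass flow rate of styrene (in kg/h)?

ṁ_c = 707 kg/h

Heat released by hot stream: Q = 1290 × 0.850 × (183 − 85.7) = 106690 kJ/h
Energy balance on cold side (adiabatic exchanger): Q = ṁ_c·Cp_c·(T_c,out − T_c,in)
ṁ_c = 106690 / [1.76 × (122 − 36.3)] = 707.34 kg/h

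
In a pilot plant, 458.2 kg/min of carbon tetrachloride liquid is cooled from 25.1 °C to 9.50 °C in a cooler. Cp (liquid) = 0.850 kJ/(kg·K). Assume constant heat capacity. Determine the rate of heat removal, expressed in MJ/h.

Q_c = 365 MJ/h

Q = ṁ·Cp·ΔT = 458.2 × 0.850 × (9.50 − 25.1) = -6075.7 kJ/min
Converting: 6075.7 / 60 s = 101.26 kW
Cooling duty = 364.54 MJ/h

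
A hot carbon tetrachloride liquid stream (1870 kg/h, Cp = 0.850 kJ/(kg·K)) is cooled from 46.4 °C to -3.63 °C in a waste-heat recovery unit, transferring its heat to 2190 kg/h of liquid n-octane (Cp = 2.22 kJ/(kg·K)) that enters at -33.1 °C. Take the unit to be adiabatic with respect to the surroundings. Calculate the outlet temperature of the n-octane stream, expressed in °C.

T_c,out = -16.7 °C

Heat released by hot stream: Q = 1870 × 0.850 × (46.4 − -3.63) = 79523 kJ/h
Energy balance on cold side (adiabatic exchanger): Q = ṁ_c·Cp_c·(T_c,out − T_c,in)
T_c,out = -33.1 + 79523/(2190 × 2.22) = -16.743 °C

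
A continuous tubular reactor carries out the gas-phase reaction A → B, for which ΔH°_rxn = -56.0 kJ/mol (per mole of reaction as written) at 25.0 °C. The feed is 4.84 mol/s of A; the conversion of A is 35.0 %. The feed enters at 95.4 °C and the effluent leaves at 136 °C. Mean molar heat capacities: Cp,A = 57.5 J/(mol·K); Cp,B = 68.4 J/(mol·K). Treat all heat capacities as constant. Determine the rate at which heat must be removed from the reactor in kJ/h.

Q_out = 293000 kJ/h

Extent of reaction ξ = 0.350 × 4.84 = 1.694 mol/s
Reaction term: ξ·ΔH°_rxn = 1.694 × -56.0 = -94.864 kJ/s
Sensible, feed 95.4→25 °C: -19.592 kJ/s
Outlet flows (mol/s): A 3.146, B 1.694
Sensible, products 25→136 °C: 32.941 kJ/s
Q = ΔH = -81.515 kJ/s = -81.515 kW
Heat removed = 293460 kJ/h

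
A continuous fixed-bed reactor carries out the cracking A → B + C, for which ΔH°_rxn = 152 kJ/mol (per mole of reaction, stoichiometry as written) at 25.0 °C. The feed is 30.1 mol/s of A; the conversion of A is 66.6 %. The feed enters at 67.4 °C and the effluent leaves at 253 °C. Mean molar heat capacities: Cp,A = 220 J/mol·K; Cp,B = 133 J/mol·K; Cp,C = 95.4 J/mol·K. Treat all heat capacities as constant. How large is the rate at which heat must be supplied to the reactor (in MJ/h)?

Q_in = 15500 MJ/h

Extent of reaction ξ = 0.666 × 30.1 = 20.047 mol/s
Reaction term: ξ·ΔH°_rxn = 20.047 × 152 = 3047.1 kJ/s
Sensible, feed 67.4→25 °C: -280.77 kJ/s
Outlet flows (mol/s): A 10.053, B 20.047, C 20.047
Sensible, products 25→253 °C: 1548.2 kJ/s
Q = ΔH = 4314.5 kJ/s = 4314.5 kW
Heat supplied = 15532 MJ/h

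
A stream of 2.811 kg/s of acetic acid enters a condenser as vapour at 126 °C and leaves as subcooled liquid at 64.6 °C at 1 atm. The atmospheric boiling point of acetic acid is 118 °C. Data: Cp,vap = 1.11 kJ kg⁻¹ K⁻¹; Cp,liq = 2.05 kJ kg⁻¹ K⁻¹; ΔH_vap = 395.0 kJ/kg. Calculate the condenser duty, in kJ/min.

vapour 126→118 °C: -8.88 kJ/kg
condensation at 118 °C: -395 kJ/kg
liquid 118→64.6 °C: -109.47 kJ/kg
Δh = -8.88 + -395 + -109.47 = -513.35 kJ/kg
Q = ṁ·Δh = 2.811 kg/s × -513.35 kJ/kg = -1443 kJ/s
|Q| = 1443 kW = 86582 kJ/min

Q_c = 86600 kJ/min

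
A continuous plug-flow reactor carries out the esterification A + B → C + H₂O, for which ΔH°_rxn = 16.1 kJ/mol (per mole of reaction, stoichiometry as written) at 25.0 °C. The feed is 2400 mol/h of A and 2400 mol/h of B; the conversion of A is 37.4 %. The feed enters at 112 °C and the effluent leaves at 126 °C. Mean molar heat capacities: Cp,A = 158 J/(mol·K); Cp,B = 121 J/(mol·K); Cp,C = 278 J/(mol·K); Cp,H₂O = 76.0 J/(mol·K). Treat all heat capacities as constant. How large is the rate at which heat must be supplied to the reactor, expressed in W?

Extent of reaction ξ = 0.374 × 2400 = 897.6 mol/h
Reaction term: ξ·ΔH°_rxn = 897.6 × 16.1 = 14451 kJ/h
Sensible, feed 112→25 °C: -58255 kJ/h
Outlet flows (mol/h): A 1502.4, B 1502.4, C 897.6, H₂O 897.6
Sensible, products 25→126 °C: 74429 kJ/h
Q = ΔH = 30625 kJ/h = 8.507 kW
Heat supplied = 8507 W

Q_in = 8510 W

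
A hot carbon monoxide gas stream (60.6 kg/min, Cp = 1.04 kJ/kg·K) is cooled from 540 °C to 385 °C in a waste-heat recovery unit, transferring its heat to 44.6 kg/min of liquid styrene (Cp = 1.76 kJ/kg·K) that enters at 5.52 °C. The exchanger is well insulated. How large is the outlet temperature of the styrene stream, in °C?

Heat released by hot stream: Q = 60.6 × 1.04 × (540 − 385) = 9768.7 kJ/min
Energy balance on cold side (adiabatic exchanger): Q = ṁ_c·Cp_c·(T_c,out − T_c,in)
T_c,out = 5.52 + 9768.7/(44.6 × 1.76) = 129.97 °C

T_c,out = 130 °C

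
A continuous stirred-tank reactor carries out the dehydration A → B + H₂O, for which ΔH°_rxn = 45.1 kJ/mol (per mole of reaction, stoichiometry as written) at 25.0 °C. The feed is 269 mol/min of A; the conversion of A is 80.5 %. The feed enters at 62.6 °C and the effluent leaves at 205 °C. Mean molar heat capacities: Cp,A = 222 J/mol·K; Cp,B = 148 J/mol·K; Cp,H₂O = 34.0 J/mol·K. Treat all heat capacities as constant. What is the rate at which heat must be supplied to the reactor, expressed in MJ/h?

Q_in = 1000 MJ/h

Extent of reaction ξ = 0.805 × 269 = 216.55 mol/min
Reaction term: ξ·ΔH°_rxn = 216.55 × 45.1 = 9766.2 kJ/min
Sensible, feed 62.6→25 °C: -2245.4 kJ/min
Outlet flows (mol/min): A 52.455, B 216.55, H₂O 216.55
Sensible, products 25→205 °C: 9190.1 kJ/min
Q = ΔH = 16711 kJ/min = 278.51 kW
Heat supplied = 1002.7 MJ/h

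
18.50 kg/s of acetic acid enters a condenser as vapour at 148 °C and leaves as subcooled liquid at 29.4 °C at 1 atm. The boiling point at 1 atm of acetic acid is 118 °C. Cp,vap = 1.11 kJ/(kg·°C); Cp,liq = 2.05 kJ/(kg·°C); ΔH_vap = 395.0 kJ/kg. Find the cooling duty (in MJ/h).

vapour 148→118 °C: -33.3 kJ/kg
condensation at 118 °C: -395 kJ/kg
liquid 118→29.4 °C: -181.63 kJ/kg
Δh = -33.3 + -395 + -181.63 = -609.93 kJ/kg
Q = ṁ·Δh = 18.50 kg/s × -609.93 kJ/kg = -11284 kJ/s
|Q| = 11284 kW = 40621 MJ/h

Q_c = 40600 MJ/h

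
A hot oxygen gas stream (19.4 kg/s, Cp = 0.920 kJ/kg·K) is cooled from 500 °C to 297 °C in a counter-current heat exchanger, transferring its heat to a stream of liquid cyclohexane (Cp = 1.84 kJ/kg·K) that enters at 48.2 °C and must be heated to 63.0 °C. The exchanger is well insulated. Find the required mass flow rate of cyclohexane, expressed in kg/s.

Heat released by hot stream: Q = 19.4 × 0.920 × (500 − 297) = 3623.1 kJ/s
Energy balance on cold side (adiabatic exchanger): Q = ṁ_c·Cp_c·(T_c,out − T_c,in)
ṁ_c = 3623.1 / [1.84 × (63.0 − 48.2)] = 133.05 kg/s

ṁ_c = 133 kg/s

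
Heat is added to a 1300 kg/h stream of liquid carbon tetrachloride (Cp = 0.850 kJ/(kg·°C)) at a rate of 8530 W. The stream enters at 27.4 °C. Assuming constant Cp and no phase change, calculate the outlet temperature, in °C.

T_out = 55.2 °C

Q = 8530 W = 30708 kJ/h
ΔT = Q/(ṁ·Cp) = 30708/(1300×0.850) = 27.79 K
T_out = 27.4 + 27.79 = 55.19 °C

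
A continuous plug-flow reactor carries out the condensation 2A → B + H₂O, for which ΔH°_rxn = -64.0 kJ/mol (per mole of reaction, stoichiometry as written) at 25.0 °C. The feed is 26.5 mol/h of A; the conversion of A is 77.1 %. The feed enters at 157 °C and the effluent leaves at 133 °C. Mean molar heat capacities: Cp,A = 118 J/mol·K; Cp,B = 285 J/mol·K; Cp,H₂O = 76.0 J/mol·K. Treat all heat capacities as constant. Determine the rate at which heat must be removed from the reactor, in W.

Extent of reaction ξ = 0.771 × 26.5 / 2 = 10.216 mol/h
Reaction term: ξ·ΔH°_rxn = 10.216 × -64.0 = -653.81 kJ/h
Sensible, feed 157→25 °C: -412.76 kJ/h
Outlet flows (mol/h): A 6.0685, B 10.216, H₂O 10.216
Sensible, products 25→133 °C: 475.63 kJ/h
Q = ΔH = -590.94 kJ/h = -0.16415 kW
Heat removed = 164.15 W

Q_out = 164 W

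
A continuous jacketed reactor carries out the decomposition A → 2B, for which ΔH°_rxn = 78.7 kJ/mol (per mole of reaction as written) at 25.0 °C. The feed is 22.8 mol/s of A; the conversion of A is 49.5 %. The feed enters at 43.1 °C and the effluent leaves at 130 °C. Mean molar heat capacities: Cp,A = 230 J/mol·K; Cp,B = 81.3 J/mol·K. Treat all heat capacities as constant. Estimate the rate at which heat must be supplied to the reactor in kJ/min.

Extent of reaction ξ = 0.495 × 22.8 = 11.286 mol/s
Reaction term: ξ·ΔH°_rxn = 11.286 × 78.7 = 888.21 kJ/s
Sensible, feed 43.1→25 °C: -94.916 kJ/s
Outlet flows (mol/s): A 11.514, B 22.572
Sensible, products 25→130 °C: 470.75 kJ/s
Q = ΔH = 1264 kJ/s = 1264 kW
Heat supplied = 75842 kJ/min

Q_in = 75800 kJ/min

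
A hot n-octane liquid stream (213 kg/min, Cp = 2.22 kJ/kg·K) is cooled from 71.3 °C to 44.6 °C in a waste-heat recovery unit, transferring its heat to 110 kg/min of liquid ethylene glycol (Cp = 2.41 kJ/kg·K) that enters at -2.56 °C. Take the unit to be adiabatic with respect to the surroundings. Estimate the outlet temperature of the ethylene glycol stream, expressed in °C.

Heat released by hot stream: Q = 213 × 2.22 × (71.3 − 44.6) = 12625 kJ/min
Energy balance on cold side (adiabatic exchanger): Q = ṁ_c·Cp_c·(T_c,out − T_c,in)
T_c,out = -2.56 + 12625/(110 × 2.41) = 45.065 °C

T_c,out = 45.1 °C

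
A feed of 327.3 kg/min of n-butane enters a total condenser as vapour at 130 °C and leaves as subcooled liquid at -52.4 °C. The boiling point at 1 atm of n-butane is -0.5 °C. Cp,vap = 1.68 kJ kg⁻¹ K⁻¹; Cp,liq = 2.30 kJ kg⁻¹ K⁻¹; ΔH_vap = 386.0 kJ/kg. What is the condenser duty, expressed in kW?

vapour 130→-0.5 °C: -219.24 kJ/kg
condensation at -0.5 °C: -386 kJ/kg
liquid -0.5→-52.4 °C: -119.37 kJ/kg
Δh = -219.24 + -386 + -119.37 = -724.61 kJ/kg
Q = ṁ·Δh = 327.3 kg/min × -724.61 kJ/kg = -237160 kJ/min
|Q| = 3952.7 kW

Q_c = 3950 kW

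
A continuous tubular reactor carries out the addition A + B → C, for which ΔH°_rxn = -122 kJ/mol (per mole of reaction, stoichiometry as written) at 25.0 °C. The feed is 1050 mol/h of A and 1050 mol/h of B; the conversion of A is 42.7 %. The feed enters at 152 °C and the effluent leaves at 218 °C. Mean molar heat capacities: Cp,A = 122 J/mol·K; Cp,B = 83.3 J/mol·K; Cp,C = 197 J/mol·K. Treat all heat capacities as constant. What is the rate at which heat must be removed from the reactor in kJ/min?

Extent of reaction ξ = 0.427 × 1050 = 448.35 mol/h
Reaction term: ξ·ΔH°_rxn = 448.35 × -122 = -54699 kJ/h
Sensible, feed 152→25 °C: -27377 kJ/h
Outlet flows (mol/h): A 601.65, B 601.65, C 448.35
Sensible, products 25→218 °C: 40886 kJ/h
Q = ΔH = -41190 kJ/h = -11.442 kW
Heat removed = 686.49 kJ/min

Q_out = 686 kJ/min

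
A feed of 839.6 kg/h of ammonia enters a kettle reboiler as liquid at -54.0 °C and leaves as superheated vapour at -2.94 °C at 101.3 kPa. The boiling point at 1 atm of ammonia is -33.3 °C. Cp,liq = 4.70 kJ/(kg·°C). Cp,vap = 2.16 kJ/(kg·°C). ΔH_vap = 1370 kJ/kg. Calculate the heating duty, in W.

Q = 357000 W

liquid -54.0→-33.3 °C: 97.29 kJ/kg
vaporisation at -33.3 °C: 1370 kJ/kg
vapour -33.3→-2.94 °C: 65.578 kJ/kg
Δh = 97.29 + 1370 + 65.578 = 1532.9 kJ/kg
Q = ṁ·Δh = 839.6 kg/h × 1532.9 kJ/kg = 1.287e+06 kJ/h
|Q| = 357.5 kW = 357500 W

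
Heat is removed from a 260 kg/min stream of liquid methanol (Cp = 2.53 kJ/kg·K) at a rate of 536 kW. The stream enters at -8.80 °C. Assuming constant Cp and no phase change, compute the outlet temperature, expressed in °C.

T_out = -57.7 °C

Q = 536 kW = 32160 kJ/min
ΔT = Q/(ṁ·Cp) = 32160/(260×2.53) = 48.89 K
T_out = -8.80 − 48.89 = -57.69 °C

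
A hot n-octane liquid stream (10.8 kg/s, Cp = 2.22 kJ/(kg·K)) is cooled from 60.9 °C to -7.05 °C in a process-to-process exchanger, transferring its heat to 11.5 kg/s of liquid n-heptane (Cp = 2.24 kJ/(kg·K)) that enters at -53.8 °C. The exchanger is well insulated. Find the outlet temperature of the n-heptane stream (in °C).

T_c,out = 9.44 °C

Heat released by hot stream: Q = 10.8 × 2.22 × (60.9 − -7.05) = 1629.2 kJ/s
Energy balance on cold side (adiabatic exchanger): Q = ṁ_c·Cp_c·(T_c,out − T_c,in)
T_c,out = -53.8 + 1629.2/(11.5 × 2.24) = 9.4441 °C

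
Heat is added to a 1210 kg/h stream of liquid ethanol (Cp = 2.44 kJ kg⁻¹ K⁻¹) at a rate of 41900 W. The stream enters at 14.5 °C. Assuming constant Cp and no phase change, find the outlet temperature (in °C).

Q = 41900 W = 150840 kJ/h
ΔT = Q/(ṁ·Cp) = 150840/(1210×2.44) = 51.091 K
T_out = 14.5 + 51.091 = 65.591 °C

T_out = 65.6 °C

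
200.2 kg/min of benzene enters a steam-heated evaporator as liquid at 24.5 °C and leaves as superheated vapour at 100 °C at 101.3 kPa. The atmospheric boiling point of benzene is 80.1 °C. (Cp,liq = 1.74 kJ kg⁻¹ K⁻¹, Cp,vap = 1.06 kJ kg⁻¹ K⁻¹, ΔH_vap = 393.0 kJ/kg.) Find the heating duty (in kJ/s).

Q = 1700 kJ/s

liquid 24.5→80.1 °C: 96.744 kJ/kg
vaporisation at 80.1 °C: 393 kJ/kg
vapour 80.1→100 °C: 21.094 kJ/kg
Δh = 96.744 + 393 + 21.094 = 510.84 kJ/kg
Q = ṁ·Δh = 200.2 kg/min × 510.84 kJ/kg = 102270 kJ/min
|Q| = 1704.5 kW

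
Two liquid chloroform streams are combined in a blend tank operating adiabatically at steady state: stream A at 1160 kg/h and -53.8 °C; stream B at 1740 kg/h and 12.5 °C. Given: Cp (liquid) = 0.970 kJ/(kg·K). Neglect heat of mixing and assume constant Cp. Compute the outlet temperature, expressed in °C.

T_out = -14.0 °C

Adiabatic, steady state ⇒ Σ ṁᵢCp,ᵢ(T_out − Tᵢ) = 0
Σ ṁᵢCp,ᵢTᵢ = 1160×0.970×-53.8 + 1740×0.970×12.5 = -39438
Σ ṁᵢCp,ᵢ = 1160×0.970 + 1740×0.970 = 2813
T_out = -39438 / 2813 = -14.02 °C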